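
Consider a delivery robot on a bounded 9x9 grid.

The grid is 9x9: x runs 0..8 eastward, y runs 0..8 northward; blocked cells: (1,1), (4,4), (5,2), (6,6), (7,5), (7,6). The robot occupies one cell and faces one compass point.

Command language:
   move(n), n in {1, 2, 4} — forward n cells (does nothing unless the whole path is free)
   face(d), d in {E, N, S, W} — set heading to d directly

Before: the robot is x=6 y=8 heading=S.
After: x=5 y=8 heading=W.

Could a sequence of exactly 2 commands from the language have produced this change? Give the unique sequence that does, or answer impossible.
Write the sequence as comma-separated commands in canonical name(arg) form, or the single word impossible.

key: cell and facing (now W) both changed — the 2 commands mix motion and turning
begin: x=6 y=8 heading=S
t=1 face(W) ⇒ x=6 y=8 heading=W
t=2 move(1) ⇒ x=5 y=8 heading=W
uniquely the one of 49 2-step routes that fits.

face(W), move(1)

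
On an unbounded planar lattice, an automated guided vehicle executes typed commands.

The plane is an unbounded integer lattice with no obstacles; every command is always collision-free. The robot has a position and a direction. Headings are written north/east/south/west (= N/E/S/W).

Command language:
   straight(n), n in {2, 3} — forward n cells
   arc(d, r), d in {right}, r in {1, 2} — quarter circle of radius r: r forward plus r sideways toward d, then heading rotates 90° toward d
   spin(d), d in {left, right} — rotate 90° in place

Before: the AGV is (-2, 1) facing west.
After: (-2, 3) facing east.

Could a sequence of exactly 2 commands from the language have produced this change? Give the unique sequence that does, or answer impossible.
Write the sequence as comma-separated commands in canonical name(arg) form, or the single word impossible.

arc(right, 1), arc(right, 1)

key: cell and facing (now E) both changed — the 2 commands mix motion and turning
initial: (-2, 1) facing west
1. arc(right, 1) → (-3, 2) facing north
2. arc(right, 1) → (-2, 3) facing east
no rival 2-sequence matches.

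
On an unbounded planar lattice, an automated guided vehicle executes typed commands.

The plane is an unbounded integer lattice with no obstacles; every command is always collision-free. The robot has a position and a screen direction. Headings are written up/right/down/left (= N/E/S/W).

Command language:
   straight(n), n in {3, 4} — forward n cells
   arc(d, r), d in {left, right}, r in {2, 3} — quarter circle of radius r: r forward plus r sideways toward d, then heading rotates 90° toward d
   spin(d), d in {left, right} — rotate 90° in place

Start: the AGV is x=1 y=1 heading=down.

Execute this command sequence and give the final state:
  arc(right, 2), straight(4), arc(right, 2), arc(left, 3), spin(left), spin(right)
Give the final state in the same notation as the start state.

x=-10 y=4 heading=left

t0: x=1 y=1 heading=down
[1] after arc(right, 2): x=-1 y=-1 heading=left
[2] after straight(4): x=-5 y=-1 heading=left
[3] after arc(right, 2): x=-7 y=1 heading=up
[4] after arc(left, 3): x=-10 y=4 heading=left
[5] after spin(left): x=-10 y=4 heading=down
[6] after spin(right): x=-10 y=4 heading=left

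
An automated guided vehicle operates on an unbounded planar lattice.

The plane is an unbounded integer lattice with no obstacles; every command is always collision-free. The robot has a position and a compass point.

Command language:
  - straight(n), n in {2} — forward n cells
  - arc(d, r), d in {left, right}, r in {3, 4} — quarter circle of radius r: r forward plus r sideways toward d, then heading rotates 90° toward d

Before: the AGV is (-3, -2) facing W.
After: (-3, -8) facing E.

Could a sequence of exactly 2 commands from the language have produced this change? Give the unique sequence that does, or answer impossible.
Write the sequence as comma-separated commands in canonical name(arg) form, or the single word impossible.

arc(left, 3), arc(left, 3)

key: position moved to (-3,-8) AND the heading swung to E — translation plus rotation needed
start: (-3, -2) facing W
step 1 (arc(left, 3)): (-6, -5) facing S
step 2 (arc(left, 3)): (-3, -8) facing E
all 25 alternatives checked — unique.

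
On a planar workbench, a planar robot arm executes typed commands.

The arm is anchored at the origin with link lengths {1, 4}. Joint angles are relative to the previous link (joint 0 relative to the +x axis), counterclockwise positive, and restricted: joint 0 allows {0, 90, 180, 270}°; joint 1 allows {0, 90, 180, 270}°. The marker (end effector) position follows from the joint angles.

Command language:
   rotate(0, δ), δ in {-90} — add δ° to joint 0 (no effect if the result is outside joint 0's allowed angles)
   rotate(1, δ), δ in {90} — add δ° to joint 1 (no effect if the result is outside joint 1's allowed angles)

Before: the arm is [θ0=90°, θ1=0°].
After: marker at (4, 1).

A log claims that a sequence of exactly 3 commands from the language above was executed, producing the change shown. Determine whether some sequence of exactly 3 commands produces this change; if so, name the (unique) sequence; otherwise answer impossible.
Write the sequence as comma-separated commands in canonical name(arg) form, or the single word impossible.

rotate(1, 90), rotate(1, 90), rotate(1, 90)

start: [θ0=90°, θ1=0°]
1. rotate(1, 90) → [θ0=90°, θ1=90°]
2. rotate(1, 90) → [θ0=90°, θ1=180°]
3. rotate(1, 90) → [θ0=90°, θ1=270°]
all 8 alternatives checked — unique.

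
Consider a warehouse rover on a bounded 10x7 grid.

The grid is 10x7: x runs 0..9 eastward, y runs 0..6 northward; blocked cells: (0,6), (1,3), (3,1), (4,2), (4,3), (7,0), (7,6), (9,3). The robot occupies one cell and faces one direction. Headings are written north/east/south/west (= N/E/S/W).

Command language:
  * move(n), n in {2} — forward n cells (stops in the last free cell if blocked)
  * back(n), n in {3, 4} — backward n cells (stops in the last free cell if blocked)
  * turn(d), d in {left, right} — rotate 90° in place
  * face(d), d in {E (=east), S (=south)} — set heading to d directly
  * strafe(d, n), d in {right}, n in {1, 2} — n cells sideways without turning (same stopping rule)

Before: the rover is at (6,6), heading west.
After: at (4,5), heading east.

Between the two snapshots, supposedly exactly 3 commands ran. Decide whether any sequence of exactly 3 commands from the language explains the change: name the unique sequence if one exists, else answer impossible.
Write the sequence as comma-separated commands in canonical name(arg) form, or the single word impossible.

key: running strafe(right, 1) before move(2) would end elsewhere — order is forced
start: at (6,6), heading west
[1] after move(2): at (4,6), heading west
[2] after face(E): at (4,6), heading east
[3] after strafe(right, 1): at (4,5), heading east
no other 3-command option fits: unique.

move(2), face(E), strafe(right, 1)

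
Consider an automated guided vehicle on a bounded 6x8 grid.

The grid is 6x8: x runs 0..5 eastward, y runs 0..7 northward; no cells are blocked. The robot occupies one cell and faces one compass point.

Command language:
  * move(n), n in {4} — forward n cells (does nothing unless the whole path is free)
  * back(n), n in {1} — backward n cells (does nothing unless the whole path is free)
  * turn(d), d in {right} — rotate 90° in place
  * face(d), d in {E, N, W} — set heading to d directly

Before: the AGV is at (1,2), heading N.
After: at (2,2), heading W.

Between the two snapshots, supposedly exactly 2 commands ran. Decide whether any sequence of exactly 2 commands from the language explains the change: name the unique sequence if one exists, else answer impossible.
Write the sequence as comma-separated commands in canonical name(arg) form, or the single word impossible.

key: order matters: swapping face(W) and back(1) lands elsewhere
from: at (1,2), heading N
[1] after face(W): at (1,2), heading W
[2] after back(1): at (2,2), heading W
no rival 2-sequence matches.

face(W), back(1)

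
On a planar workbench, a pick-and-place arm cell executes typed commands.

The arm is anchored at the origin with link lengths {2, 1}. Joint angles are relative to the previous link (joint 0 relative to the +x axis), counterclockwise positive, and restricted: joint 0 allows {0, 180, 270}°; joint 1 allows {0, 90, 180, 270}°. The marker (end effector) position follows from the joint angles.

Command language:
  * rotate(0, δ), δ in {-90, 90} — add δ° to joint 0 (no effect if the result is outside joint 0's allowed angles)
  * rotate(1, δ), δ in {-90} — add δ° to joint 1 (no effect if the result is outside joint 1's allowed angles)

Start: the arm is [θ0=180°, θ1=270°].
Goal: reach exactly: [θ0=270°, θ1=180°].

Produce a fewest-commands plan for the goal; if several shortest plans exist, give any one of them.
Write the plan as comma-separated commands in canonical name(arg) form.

rotate(1, -90), rotate(0, 90)

from: [θ0=180°, θ1=270°]
t=1 rotate(1, -90) ⇒ [θ0=180°, θ1=180°]
t=2 rotate(0, 90) ⇒ [θ0=270°, θ1=180°]
minimal: 2 command(s), checked below 2.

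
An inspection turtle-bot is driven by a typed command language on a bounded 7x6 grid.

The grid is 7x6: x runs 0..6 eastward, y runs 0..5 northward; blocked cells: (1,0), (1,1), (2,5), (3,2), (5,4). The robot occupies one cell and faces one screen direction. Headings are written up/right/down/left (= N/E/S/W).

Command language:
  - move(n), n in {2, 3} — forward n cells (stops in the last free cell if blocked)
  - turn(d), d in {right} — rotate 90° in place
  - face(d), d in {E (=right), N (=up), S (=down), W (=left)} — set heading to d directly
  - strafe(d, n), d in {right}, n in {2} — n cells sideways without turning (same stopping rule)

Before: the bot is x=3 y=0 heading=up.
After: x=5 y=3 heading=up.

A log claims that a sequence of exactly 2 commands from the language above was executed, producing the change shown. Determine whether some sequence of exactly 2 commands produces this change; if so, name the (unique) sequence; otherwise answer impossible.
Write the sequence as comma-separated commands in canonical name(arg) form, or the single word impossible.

strafe(right, 2), move(3)

key: running move(3) before strafe(right, 2) would end elsewhere — order is forced
begin: x=3 y=0 heading=up
t=1 strafe(right, 2) ⇒ x=5 y=0 heading=up
t=2 move(3) ⇒ x=5 y=3 heading=up
uniquely the one of 64 2-step routes that fits.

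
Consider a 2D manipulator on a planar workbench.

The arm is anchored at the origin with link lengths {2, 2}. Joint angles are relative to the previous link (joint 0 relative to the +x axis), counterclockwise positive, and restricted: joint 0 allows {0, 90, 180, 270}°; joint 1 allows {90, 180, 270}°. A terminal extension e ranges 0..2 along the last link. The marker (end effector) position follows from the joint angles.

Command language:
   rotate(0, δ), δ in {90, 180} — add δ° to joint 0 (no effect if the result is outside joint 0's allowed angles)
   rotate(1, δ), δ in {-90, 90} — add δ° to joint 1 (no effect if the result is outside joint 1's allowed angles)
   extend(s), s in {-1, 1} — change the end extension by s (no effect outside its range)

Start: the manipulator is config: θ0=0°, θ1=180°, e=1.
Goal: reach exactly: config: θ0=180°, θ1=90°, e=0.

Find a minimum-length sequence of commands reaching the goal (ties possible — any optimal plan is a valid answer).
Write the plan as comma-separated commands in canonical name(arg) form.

extend(-1), rotate(0, 180), rotate(1, -90)

begin: config: θ0=0°, θ1=180°, e=1
step 1 (extend(-1)): config: θ0=0°, θ1=180°, e=0
step 2 (rotate(0, 180)): config: θ0=180°, θ1=180°, e=0
step 3 (rotate(1, -90)): config: θ0=180°, θ1=90°, e=0
minimal: 3 command(s), checked below 3.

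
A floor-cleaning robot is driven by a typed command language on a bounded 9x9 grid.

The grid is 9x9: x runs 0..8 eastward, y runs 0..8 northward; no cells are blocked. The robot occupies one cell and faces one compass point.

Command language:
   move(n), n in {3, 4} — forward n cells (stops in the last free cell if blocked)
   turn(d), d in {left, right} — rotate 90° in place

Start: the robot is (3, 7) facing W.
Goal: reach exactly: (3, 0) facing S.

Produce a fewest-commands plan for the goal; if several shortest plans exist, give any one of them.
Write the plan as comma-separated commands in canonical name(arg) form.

begin: (3, 7) facing W
step 1 (turn(left)): (3, 7) facing S
step 2 (move(3)): (3, 4) facing S
step 3 (move(4)): (3, 0) facing S
no 2-step plan works, so 3 is optimal.

turn(left), move(3), move(4)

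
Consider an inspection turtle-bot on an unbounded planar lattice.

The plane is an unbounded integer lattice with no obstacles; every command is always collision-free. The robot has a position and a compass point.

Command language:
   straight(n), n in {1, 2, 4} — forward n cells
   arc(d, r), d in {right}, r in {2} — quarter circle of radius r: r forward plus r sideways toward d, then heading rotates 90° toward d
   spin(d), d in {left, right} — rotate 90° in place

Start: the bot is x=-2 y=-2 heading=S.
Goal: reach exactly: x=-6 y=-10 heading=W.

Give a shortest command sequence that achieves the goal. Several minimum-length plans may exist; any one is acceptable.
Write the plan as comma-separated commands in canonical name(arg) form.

initial: x=-2 y=-2 heading=S
step 1 (straight(4)): x=-2 y=-6 heading=S
step 2 (straight(4)): x=-2 y=-10 heading=S
step 3 (spin(right)): x=-2 y=-10 heading=W
step 4 (straight(4)): x=-6 y=-10 heading=W
minimal: 4 command(s), checked below 4.

straight(4), straight(4), spin(right), straight(4)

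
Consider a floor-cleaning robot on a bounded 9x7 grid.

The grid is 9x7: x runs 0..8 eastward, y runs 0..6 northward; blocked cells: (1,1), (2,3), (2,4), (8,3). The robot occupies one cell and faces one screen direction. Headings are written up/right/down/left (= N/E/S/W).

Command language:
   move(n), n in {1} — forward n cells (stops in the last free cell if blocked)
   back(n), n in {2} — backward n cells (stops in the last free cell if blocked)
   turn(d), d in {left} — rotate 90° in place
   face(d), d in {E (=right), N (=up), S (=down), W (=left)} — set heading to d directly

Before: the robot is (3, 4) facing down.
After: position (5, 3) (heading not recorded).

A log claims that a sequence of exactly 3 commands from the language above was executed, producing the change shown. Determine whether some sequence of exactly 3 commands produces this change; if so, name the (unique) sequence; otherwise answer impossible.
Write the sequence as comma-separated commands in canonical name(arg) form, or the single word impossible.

key: order matters: swapping move(1) and back(2) lands elsewhere
from: (3, 4) facing down
1. move(1) → (3, 3) facing down
2. face(W) → (3, 3) facing left
3. back(2) → (5, 3) facing left
uniquely the one of 343 3-step routes that fits.

move(1), face(W), back(2)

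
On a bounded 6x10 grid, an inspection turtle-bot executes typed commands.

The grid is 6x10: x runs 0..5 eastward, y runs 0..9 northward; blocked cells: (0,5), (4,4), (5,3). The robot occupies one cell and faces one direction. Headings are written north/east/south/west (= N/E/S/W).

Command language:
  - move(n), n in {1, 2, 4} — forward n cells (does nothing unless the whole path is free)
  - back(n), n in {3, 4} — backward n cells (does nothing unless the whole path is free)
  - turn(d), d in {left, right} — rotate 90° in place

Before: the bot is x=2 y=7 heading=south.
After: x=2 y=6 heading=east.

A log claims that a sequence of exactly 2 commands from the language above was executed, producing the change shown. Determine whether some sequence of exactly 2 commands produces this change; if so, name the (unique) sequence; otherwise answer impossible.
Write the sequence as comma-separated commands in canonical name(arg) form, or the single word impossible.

key: running turn(left) before move(1) would end elsewhere — order is forced
initial: x=2 y=7 heading=south
t=1 move(1) ⇒ x=2 y=6 heading=south
t=2 turn(left) ⇒ x=2 y=6 heading=east
no other 2-command option fits: unique.

move(1), turn(left)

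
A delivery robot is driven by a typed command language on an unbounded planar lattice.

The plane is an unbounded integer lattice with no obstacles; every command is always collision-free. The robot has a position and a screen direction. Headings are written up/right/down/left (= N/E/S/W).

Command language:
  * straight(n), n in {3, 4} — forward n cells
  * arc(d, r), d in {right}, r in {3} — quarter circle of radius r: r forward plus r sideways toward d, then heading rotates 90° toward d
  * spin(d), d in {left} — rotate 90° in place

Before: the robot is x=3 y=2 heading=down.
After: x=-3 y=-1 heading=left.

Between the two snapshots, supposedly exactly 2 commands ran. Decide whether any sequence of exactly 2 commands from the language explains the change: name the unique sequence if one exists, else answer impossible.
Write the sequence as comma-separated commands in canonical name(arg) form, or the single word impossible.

arc(right, 3), straight(3)

key: running straight(3) before arc(right, 3) would end elsewhere — order is forced
start: x=3 y=2 heading=down
1. arc(right, 3) → x=0 y=-1 heading=left
2. straight(3) → x=-3 y=-1 heading=left
no rival 2-sequence matches.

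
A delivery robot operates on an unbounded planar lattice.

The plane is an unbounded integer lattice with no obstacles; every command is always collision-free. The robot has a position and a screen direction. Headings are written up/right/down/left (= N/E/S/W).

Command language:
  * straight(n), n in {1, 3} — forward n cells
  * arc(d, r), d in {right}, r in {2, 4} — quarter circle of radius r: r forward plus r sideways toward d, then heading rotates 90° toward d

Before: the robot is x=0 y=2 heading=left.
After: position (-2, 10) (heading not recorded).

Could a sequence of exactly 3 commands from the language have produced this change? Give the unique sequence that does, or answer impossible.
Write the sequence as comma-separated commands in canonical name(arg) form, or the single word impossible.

key: running straight(3) before arc(right, 2) would end elsewhere — order is forced
start: x=0 y=2 heading=left
1. arc(right, 2) → x=-2 y=4 heading=up
2. straight(3) → x=-2 y=7 heading=up
3. straight(3) → x=-2 y=10 heading=up
all 64 alternatives checked — unique.

arc(right, 2), straight(3), straight(3)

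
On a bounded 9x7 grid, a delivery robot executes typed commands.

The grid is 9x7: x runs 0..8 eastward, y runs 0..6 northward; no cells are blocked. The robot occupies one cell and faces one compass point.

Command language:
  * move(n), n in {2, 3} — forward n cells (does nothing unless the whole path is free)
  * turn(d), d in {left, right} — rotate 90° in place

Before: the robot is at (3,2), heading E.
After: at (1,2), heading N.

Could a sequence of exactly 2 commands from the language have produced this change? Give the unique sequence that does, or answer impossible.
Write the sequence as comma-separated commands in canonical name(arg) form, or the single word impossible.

impossible

all 16 sequences checked — none match.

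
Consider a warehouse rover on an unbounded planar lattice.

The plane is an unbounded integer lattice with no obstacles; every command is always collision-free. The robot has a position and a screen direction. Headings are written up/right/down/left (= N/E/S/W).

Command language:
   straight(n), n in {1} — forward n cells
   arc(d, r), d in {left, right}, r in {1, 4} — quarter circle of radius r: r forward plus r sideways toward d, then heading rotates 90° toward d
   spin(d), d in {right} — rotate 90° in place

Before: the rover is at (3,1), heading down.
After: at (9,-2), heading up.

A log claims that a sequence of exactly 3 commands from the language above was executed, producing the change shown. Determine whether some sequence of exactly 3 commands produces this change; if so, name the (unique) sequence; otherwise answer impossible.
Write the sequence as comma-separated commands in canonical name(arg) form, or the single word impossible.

arc(left, 4), straight(1), arc(left, 1)

key: running arc(left, 1) before arc(left, 4) would end elsewhere — order is forced
initial: at (3,1), heading down
[1] after arc(left, 4): at (7,-3), heading right
[2] after straight(1): at (8,-3), heading right
[3] after arc(left, 1): at (9,-2), heading up
no other 3-command option fits: unique.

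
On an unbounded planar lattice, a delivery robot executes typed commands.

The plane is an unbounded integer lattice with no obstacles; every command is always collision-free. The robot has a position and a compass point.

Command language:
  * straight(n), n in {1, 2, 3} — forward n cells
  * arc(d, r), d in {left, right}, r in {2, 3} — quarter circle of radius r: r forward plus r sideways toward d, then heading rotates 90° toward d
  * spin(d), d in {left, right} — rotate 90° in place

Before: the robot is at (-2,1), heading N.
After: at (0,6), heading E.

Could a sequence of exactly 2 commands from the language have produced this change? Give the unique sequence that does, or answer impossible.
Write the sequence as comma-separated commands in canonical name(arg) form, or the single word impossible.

key: order matters: swapping straight(3) and arc(right, 2) lands elsewhere
begin: at (-2,1), heading N
[1] after straight(3): at (-2,4), heading N
[2] after arc(right, 2): at (0,6), heading E
no other 2-command option fits: unique.

straight(3), arc(right, 2)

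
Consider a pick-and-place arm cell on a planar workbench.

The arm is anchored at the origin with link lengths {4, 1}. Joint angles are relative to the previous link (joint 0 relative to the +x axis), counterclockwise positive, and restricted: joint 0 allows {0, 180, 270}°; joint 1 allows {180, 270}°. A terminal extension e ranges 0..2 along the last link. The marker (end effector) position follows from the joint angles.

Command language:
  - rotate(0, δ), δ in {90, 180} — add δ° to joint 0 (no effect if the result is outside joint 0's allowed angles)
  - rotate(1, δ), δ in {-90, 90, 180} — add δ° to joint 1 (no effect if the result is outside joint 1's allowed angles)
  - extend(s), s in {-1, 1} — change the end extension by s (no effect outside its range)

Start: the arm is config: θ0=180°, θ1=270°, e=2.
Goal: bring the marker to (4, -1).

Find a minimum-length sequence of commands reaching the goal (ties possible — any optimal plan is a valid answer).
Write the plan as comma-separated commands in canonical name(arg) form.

t0: config: θ0=180°, θ1=270°, e=2
step 1 (rotate(0, 180)): config: θ0=0°, θ1=270°, e=2
step 2 (extend(-1)): config: θ0=0°, θ1=270°, e=1
step 3 (extend(-1)): config: θ0=0°, θ1=270°, e=0
nothing shorter than 3 reaches the goal.

rotate(0, 180), extend(-1), extend(-1)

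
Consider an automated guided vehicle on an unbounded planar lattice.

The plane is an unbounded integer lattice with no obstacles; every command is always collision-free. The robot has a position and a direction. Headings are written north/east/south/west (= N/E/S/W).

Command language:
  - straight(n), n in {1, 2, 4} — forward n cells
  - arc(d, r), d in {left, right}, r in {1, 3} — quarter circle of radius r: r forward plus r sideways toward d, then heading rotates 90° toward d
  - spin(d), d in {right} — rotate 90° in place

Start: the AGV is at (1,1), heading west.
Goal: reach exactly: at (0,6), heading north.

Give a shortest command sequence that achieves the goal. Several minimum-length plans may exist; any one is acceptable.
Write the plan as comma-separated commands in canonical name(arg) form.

t0: at (1,1), heading west
step 1 (arc(right, 1)): at (0,2), heading north
step 2 (straight(4)): at (0,6), heading north
nothing shorter than 2 reaches the goal.

arc(right, 1), straight(4)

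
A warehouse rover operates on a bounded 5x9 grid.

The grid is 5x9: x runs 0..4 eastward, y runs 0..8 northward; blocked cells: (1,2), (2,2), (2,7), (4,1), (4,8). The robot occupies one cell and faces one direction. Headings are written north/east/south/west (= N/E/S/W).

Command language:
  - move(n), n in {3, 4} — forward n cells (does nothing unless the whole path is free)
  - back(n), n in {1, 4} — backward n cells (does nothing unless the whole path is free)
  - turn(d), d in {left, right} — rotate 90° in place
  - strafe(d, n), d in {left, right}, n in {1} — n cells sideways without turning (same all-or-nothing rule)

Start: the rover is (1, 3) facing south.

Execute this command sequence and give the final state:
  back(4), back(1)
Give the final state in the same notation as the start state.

(1, 8) facing south

begin: (1, 3) facing south
1. back(4) → (1, 7) facing south
2. back(1) → (1, 8) facing south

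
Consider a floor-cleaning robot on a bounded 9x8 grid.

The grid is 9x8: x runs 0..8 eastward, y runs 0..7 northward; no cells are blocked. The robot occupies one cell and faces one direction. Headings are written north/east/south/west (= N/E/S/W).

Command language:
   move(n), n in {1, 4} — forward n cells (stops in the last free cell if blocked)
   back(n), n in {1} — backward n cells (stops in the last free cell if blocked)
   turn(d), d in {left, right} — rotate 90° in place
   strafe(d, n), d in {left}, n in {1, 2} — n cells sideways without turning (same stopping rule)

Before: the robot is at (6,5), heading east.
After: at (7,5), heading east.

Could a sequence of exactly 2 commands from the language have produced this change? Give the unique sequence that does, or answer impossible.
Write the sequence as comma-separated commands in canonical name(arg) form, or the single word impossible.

key: still facing E at the end — nothing in the sequence rotates
t0: at (6,5), heading east
t=1 move(4) ⇒ at (8,5), heading east
t=2 back(1) ⇒ at (7,5), heading east
uniquely the one of 49 2-step routes that fits.

move(4), back(1)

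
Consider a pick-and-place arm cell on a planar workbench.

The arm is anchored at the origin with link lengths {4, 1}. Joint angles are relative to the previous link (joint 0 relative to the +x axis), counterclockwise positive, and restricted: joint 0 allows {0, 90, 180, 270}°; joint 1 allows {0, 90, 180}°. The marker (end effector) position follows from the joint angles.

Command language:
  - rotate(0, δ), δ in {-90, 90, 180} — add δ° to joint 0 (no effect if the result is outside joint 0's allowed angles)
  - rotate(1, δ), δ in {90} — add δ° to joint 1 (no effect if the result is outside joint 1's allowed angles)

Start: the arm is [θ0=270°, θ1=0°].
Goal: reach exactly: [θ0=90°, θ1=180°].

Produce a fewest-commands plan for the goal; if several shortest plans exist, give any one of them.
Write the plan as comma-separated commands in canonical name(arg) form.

from: [θ0=270°, θ1=0°]
[1] after rotate(1, 90): [θ0=270°, θ1=90°]
[2] after rotate(1, 90): [θ0=270°, θ1=180°]
[3] after rotate(0, 180): [θ0=90°, θ1=180°]
minimal: 3 command(s), checked below 3.

rotate(1, 90), rotate(1, 90), rotate(0, 180)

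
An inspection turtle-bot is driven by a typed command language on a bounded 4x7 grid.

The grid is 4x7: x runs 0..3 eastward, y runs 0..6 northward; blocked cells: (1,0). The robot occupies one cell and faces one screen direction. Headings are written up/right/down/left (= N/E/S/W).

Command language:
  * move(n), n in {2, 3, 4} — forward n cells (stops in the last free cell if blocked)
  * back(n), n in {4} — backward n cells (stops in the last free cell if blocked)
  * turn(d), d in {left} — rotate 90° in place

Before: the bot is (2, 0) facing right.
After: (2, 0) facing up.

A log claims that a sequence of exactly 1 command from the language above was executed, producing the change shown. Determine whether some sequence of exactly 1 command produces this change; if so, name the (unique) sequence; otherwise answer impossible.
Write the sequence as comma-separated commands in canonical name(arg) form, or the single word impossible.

key: parked at (2,0) the whole time — nothing moves the robot
start: (2, 0) facing right
1. turn(left) → (2, 0) facing up
uniquely the one of 5 1-step routes that fits.

turn(left)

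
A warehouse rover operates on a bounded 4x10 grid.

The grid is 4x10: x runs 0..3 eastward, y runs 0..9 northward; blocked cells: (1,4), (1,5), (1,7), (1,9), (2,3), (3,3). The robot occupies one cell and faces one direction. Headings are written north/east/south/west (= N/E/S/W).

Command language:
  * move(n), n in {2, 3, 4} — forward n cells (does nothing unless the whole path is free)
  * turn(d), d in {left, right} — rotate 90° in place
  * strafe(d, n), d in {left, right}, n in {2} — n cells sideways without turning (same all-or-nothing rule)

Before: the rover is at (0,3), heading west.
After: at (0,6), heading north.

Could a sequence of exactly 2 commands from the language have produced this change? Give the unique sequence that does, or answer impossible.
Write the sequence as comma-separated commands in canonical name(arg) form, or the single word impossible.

turn(right), move(3)

key: running move(3) before turn(right) would end elsewhere — order is forced
start: at (0,3), heading west
1. turn(right) → at (0,3), heading north
2. move(3) → at (0,6), heading north
no other 2-command option fits: unique.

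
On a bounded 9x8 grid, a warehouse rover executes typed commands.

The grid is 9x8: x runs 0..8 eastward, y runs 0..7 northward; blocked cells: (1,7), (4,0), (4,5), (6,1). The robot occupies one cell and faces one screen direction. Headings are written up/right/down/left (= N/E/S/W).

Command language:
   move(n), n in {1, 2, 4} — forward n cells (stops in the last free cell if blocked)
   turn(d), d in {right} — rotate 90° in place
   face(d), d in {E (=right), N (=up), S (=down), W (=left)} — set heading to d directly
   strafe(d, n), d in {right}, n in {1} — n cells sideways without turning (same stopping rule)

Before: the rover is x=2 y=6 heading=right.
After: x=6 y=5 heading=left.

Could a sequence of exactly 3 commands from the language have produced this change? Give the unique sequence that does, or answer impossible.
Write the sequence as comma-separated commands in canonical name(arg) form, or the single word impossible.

key: cell and facing (now W) both changed — the 3 commands mix motion and turning
begin: x=2 y=6 heading=right
[1] after move(4): x=6 y=6 heading=right
[2] after strafe(right, 1): x=6 y=5 heading=right
[3] after face(W): x=6 y=5 heading=left
all 729 alternatives checked — unique.

move(4), strafe(right, 1), face(W)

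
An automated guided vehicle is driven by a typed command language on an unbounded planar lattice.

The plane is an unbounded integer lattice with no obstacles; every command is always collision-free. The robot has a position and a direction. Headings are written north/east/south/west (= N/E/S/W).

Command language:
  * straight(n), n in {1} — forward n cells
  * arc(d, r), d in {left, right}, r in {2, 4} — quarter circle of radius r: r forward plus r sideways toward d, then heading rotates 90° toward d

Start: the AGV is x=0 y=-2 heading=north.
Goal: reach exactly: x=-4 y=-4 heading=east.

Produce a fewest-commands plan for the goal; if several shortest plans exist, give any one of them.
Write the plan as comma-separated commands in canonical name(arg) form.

begin: x=0 y=-2 heading=north
[1] after arc(left, 4): x=-4 y=2 heading=west
[2] after arc(left, 4): x=-8 y=-2 heading=south
[3] after arc(left, 2): x=-6 y=-4 heading=east
[4] after straight(1): x=-5 y=-4 heading=east
[5] after straight(1): x=-4 y=-4 heading=east
nothing shorter than 5 reaches the goal.

arc(left, 4), arc(left, 4), arc(left, 2), straight(1), straight(1)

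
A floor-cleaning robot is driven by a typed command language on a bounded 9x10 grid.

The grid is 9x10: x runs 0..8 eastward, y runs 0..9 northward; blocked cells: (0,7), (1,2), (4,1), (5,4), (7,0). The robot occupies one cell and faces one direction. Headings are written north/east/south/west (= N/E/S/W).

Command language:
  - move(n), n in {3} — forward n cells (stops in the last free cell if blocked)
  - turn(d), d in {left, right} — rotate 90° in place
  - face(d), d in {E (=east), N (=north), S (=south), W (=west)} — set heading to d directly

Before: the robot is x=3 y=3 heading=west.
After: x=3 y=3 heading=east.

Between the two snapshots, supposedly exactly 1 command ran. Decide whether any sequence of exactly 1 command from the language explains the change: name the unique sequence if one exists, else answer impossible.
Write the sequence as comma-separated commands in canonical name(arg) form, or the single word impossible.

key: parked at (3,3) the whole time — nothing moves the robot
t0: x=3 y=3 heading=west
t=1 face(E) ⇒ x=3 y=3 heading=east
all 7 alternatives checked — unique.

face(E)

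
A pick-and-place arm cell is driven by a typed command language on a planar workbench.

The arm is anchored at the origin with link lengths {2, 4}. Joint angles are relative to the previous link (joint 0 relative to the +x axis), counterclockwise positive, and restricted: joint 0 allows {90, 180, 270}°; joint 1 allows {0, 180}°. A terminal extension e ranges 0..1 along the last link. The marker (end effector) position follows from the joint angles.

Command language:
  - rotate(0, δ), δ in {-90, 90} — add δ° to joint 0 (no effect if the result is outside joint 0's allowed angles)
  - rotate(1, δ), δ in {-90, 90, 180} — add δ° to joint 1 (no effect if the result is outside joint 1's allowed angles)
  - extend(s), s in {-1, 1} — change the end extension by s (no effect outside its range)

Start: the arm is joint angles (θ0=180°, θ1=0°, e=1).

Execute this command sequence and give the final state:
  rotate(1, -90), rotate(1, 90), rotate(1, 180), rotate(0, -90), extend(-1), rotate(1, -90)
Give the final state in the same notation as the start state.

joint angles (θ0=90°, θ1=180°, e=0)

t0: joint angles (θ0=180°, θ1=0°, e=1)
t=1 rotate(1, -90) ⇒ joint angles (θ0=180°, θ1=0°, e=1)
t=2 rotate(1, 90) ⇒ joint angles (θ0=180°, θ1=0°, e=1)
t=3 rotate(1, 180) ⇒ joint angles (θ0=180°, θ1=180°, e=1)
t=4 rotate(0, -90) ⇒ joint angles (θ0=90°, θ1=180°, e=1)
t=5 extend(-1) ⇒ joint angles (θ0=90°, θ1=180°, e=0)
t=6 rotate(1, -90) ⇒ joint angles (θ0=90°, θ1=180°, e=0)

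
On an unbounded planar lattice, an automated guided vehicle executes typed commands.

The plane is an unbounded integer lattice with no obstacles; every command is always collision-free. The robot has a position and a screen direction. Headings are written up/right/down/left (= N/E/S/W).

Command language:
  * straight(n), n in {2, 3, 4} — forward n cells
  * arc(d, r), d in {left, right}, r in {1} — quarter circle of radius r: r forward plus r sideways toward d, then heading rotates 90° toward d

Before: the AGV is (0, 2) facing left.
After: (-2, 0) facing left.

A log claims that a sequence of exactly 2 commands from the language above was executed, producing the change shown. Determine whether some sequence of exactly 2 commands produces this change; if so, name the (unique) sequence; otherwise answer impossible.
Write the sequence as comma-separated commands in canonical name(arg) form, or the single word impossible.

key: order matters: swapping arc(left, 1) and arc(right, 1) lands elsewhere
begin: (0, 2) facing left
step 1 (arc(left, 1)): (-1, 1) facing down
step 2 (arc(right, 1)): (-2, 0) facing left
all 25 alternatives checked — unique.

arc(left, 1), arc(right, 1)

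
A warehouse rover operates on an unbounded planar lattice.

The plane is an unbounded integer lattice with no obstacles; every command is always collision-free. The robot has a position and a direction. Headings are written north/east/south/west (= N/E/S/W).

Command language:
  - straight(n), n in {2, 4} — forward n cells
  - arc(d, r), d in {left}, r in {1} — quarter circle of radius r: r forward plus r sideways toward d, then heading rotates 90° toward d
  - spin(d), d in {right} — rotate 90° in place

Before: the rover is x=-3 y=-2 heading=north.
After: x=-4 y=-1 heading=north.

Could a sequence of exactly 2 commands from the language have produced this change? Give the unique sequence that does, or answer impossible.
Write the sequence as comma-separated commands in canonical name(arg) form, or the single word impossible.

arc(left, 1), spin(right)

key: heading stays N — rotations cancel among the 2 commands
from: x=-3 y=-2 heading=north
t=1 arc(left, 1) ⇒ x=-4 y=-1 heading=west
t=2 spin(right) ⇒ x=-4 y=-1 heading=north
all 16 alternatives checked — unique.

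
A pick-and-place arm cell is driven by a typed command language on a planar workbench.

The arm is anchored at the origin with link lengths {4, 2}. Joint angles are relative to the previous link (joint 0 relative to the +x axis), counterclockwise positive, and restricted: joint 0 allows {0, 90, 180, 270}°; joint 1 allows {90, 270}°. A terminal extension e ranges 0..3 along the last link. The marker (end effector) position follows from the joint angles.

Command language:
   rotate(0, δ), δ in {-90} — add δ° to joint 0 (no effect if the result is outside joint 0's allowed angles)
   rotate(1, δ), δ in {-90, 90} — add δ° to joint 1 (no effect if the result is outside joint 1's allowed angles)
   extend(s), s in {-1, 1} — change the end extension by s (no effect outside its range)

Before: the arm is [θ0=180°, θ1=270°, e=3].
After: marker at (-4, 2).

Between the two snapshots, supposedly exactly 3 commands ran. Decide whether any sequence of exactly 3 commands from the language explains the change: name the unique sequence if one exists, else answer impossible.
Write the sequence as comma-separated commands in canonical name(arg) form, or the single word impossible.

extend(-1), extend(-1), extend(-1)

initial: [θ0=180°, θ1=270°, e=3]
t=1 extend(-1) ⇒ [θ0=180°, θ1=270°, e=2]
t=2 extend(-1) ⇒ [θ0=180°, θ1=270°, e=1]
t=3 extend(-1) ⇒ [θ0=180°, θ1=270°, e=0]
uniquely the one of 125 3-step routes that fits.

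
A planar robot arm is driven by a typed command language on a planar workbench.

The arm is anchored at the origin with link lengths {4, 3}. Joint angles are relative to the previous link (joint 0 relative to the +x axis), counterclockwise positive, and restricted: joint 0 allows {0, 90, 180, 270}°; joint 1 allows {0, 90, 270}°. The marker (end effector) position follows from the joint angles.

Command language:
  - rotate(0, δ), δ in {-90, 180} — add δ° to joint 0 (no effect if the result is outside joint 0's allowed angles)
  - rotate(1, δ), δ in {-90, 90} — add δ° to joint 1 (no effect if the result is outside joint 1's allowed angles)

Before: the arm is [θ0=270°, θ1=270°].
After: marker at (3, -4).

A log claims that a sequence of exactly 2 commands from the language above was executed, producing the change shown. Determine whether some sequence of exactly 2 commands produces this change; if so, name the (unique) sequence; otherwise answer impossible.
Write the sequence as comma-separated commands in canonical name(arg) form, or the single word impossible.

rotate(1, 90), rotate(1, 90)

start: [θ0=270°, θ1=270°]
[1] after rotate(1, 90): [θ0=270°, θ1=0°]
[2] after rotate(1, 90): [θ0=270°, θ1=90°]
uniquely the one of 16 2-step routes that fits.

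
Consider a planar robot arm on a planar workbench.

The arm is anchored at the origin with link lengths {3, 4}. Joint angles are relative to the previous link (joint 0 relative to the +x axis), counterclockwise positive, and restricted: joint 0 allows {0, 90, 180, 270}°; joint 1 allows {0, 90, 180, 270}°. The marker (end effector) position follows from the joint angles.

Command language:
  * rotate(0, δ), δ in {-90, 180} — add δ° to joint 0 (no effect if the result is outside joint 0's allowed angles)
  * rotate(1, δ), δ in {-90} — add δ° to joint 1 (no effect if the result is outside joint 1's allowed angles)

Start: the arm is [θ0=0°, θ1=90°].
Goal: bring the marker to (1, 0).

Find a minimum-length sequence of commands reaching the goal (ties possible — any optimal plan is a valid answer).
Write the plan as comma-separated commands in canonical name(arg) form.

rotate(1, -90), rotate(1, -90), rotate(1, -90), rotate(0, 180)

begin: [θ0=0°, θ1=90°]
[1] after rotate(1, -90): [θ0=0°, θ1=0°]
[2] after rotate(1, -90): [θ0=0°, θ1=270°]
[3] after rotate(1, -90): [θ0=0°, θ1=180°]
[4] after rotate(0, 180): [θ0=180°, θ1=180°]
minimal: 4 command(s), checked below 4.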